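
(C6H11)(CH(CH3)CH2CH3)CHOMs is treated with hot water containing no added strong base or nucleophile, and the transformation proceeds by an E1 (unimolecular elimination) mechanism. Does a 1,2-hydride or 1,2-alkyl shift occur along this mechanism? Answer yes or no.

yes

The first-formed carbocation is secondary.
The adjacent cyclohexyl carbon already bears 2 other carbon substituents and has a hydrogen to migrate; after a 1,2-hydride shift from that carbon the positive charge sits on a tertiary centre.
Tertiary is more stable than secondary, so the shift occurs.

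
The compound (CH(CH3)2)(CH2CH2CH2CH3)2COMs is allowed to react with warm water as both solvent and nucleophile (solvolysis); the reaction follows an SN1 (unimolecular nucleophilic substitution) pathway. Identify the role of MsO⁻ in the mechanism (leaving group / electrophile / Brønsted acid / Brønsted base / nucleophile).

Step 1: Unassisted departure of MsO⁻ (taking the C–O bonding pair) generates a tertiary carbocation.
MsO⁻ departs with both electrons of the breaking σ-bond — that is the definition of a leaving group.

leaving group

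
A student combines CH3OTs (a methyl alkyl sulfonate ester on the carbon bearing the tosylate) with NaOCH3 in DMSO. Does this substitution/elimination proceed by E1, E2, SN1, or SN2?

Conditions: a methyl substrate with a strong nucleophile in the polar aprotic solvent DMSO.
These conditions are the textbook signature of the SN2 pathway.
An unhindered substrate with a strong nucleophile in a polar aprotic solvent favours one-step backside displacement.

SN2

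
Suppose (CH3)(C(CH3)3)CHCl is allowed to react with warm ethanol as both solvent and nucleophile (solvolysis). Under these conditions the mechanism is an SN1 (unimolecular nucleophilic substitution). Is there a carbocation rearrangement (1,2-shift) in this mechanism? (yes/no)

The first-formed carbocation is secondary.
The adjacent tert-butyl carbon has no hydrogen but bears methyl groups; migration of one methyl with its bonding pair (a 1,2-methyl shift) places the charge on a tertiary centre.
Tertiary is more stable than secondary, so the shift occurs.

yes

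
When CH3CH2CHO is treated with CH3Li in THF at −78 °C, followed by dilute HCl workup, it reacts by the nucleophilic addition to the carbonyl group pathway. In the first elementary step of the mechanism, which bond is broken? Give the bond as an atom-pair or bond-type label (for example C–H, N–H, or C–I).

Step 1: A lone pair / filled orbital on the carbanion-like carbon of CH3Li attacks the electrophilic carbonyl carbon; the π(C=O) electrons shift onto oxygen, producing a tetrahedral alkoxide intermediate.
The bond broken in this step is the π(C=O) bond.

π(C=O)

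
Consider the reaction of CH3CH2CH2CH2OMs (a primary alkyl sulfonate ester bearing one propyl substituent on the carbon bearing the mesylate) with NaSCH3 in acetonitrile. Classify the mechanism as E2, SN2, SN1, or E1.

Conditions: a primary substrate with a strong nucleophile in the polar aprotic solvent acetonitrile.
These conditions are the textbook signature of the SN2 pathway.
An unhindered substrate with a strong nucleophile in a polar aprotic solvent favours one-step backside displacement.

SN2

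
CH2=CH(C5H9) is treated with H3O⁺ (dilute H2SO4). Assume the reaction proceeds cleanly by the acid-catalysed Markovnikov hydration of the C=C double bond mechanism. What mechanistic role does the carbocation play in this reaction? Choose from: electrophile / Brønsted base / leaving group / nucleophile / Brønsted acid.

Step 3: Nucleophilic capture of the cation by H2O produces the protonated alcohol (an oxonium ion).
The carbocation accepts an electron pair into an empty or π* orbital — it is the electrophile.

electrophile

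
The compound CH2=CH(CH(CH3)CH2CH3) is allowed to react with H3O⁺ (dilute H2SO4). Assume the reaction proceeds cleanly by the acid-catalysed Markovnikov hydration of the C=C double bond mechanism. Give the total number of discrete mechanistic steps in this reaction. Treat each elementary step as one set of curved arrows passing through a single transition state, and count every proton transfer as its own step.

Step 1: Electrophilic addition begins with the π(C=C) electrons forming a bond to the proton of H3O⁺. Following Markovnikov's rule, the resulting cation is secondary. H2O is released.
Step 2: Carbocation rearrangement: a 1,2-hydride shift from the adjacent sec-butyl carbon converts the initially-formed secondary cation into the more stable tertiary cation.
Step 3: Water acts as the nucleophile: an oxygen lone pair bonds to the cationic carbon, giving an oxonium-ion intermediate.
Step 4: H2O removes a proton from the oxonium oxygen, regenerating H3O⁺ and giving the neutral alcohol.
Total: 4 elementary steps.

4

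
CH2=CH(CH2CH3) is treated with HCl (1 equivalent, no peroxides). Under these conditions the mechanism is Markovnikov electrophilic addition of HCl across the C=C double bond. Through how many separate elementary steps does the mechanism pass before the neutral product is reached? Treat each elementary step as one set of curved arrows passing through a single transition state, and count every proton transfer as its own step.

2

Step 1: Electrophilic addition begins with the π(C=C) electrons forming a bond to the proton of HCl. Following Markovnikov's rule, the resulting cation is secondary. The H–Cl bond breaks heterolytically, releasing Cl⁻.
(No 1,2-shift: no single shift to an adjacent carbon would give a more stable cation.)
Step 2: Cl⁻ captures the cation: a lone pair on Cl⁻ fills the empty p orbital, producing the alkyl halide product.
Total: 2 elementary steps.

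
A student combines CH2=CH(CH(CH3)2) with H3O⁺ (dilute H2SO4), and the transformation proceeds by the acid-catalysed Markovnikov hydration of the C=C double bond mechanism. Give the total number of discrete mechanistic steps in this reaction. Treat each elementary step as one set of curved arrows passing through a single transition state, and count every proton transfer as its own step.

4

Step 1: Protonation of the alkene by H3O⁺: the π bond acts as the nucleophile and picks up H⁺, giving the more stable (Markovnikov) secondary carbocation. H2O is released.
Step 2: A 1,2-hydride shift from the adjacent isopropyl carbon moves the positive charge from the secondary centre to an adjacent carbon, generating a more stable tertiary carbocation.
Step 3: A lone pair on the oxygen of H2O attacks the carbocation, forming a C–O bond and an oxonium ion (a protonated alcohol).
Step 4: Proton transfer from the O–H of the oxonium ion to H2O completes the catalytic cycle and yields the alcohol.
Total: 4 elementary steps.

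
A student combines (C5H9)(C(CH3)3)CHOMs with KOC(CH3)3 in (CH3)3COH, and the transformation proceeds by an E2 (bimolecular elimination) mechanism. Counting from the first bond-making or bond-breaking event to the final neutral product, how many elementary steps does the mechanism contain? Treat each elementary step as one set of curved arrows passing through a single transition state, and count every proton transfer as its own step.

Step 1: The strong base (CH3)3CO⁻ removes a β-hydrogen; in the same concerted event the electrons of the breaking C–H bond form the new π(C=C) bond and the C–O σ-bond breaks, expelling MsO⁻. Anti-periplanar geometry; one transition state.
Total: 1 elementary step.

1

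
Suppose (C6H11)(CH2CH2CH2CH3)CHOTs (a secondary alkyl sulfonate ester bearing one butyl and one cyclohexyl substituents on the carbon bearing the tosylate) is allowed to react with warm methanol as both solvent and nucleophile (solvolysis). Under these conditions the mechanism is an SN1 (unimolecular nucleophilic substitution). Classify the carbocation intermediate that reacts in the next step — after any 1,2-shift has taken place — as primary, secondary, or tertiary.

Step 1: The C–O bond breaks with both electrons going to the tosylate; TsO⁻ leaves and a secondary carbocation remains.
Step 2: A hydride (H with its bonding pair) migrates from the adjacent cyclohexyl carbon to the cationic centre — a 1,2-hydride shift — upgrading the secondary cation to a tertiary one.
The cation rearranges from secondary to tertiary via a 1,2-hydride shift from the adjacent cyclohexyl carbon; the tertiary cation is what reacts next.

tertiary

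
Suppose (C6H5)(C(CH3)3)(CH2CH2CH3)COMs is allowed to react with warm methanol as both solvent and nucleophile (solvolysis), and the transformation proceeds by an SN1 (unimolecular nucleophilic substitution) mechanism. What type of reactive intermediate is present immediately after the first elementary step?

tertiary carbocation

Step 1: Unassisted departure of MsO⁻ (taking the C–O bonding pair) generates a tertiary carbocation.
After step 1 the species present is a tertiary carbocation.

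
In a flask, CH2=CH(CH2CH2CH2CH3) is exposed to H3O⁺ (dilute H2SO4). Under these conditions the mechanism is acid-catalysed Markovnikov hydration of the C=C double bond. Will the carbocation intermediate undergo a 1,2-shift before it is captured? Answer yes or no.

The first-formed carbocation is secondary.
No single 1,2-shift to an adjacent carbon would produce a more-substituted cation than the one already present, so no rearrangement occurs.

no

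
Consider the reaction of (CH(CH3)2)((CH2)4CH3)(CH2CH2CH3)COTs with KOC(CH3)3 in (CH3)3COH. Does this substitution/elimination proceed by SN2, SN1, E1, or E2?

E2

Conditions: a strong/bulky base with a tertiary substrate bearing a β-hydrogen.
These conditions are the textbook signature of the E2 pathway.
A strong (often hindered) base removes a β-H in concert with loss of the leaving group — bimolecular elimination.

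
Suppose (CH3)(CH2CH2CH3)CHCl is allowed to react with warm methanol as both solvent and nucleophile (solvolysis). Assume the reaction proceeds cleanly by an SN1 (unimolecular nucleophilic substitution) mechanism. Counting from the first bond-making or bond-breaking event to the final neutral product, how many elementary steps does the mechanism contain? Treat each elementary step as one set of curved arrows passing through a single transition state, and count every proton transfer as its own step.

Step 1: The C–Cl bond breaks with both electrons going to the chloride; Cl⁻ leaves and a secondary carbocation remains.
(No 1,2-shift: no single shift to an adjacent carbon would give a more stable cation.)
Step 2: Nucleophilic capture: the oxygen of CH3OH bonds to the cationic carbon, producing an oxonium-ion intermediate.
Step 3: Proton transfer from the O–H of the oxonium ion to a solvent molecule delivers the neutral ether.
Total: 3 elementary steps.

3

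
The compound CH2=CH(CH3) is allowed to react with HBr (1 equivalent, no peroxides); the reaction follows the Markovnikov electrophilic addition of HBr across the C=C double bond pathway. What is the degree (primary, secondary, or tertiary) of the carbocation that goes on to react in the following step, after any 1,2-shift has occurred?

secondary

Step 1: The π electrons of the C=C bond attack a proton of HBr; Markovnikov addition places the new C–H on the less-substituted alkene carbon, so the positive charge ends up on the more-substituted carbon — a secondary carbocation. The H–Br bond breaks heterolytically, releasing Br⁻.
No single 1,2-shift to an adjacent carbon would give a more-substituted cation, so no rearrangement occurs.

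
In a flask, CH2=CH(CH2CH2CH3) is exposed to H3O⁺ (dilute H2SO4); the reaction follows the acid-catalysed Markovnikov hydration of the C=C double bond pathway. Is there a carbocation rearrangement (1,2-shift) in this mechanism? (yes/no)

no

The first-formed carbocation is secondary.
No single 1,2-shift to an adjacent carbon would produce a more-substituted cation than the one already present, so no rearrangement occurs.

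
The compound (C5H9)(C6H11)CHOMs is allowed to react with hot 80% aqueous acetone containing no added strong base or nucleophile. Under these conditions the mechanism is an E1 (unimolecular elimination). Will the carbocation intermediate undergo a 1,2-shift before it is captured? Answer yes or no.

yes

The first-formed carbocation is secondary.
The adjacent cyclopentyl carbon already bears 2 other carbon substituents and has a hydrogen to migrate; after a 1,2-hydride shift from that carbon the positive charge sits on a tertiary centre.
Tertiary is more stable than secondary, so the shift occurs.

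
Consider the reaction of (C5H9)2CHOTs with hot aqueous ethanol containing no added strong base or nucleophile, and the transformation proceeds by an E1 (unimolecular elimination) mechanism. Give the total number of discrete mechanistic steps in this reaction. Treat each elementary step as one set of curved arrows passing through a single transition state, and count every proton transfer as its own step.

3

Step 1: Unassisted departure of TsO⁻ (taking the C–O bonding pair) generates a secondary carbocation.
Step 2: Carbocation rearrangement: a 1,2-hydride shift from the adjacent cyclopentyl carbon converts the initially-formed secondary cation into the more stable tertiary cation.
Step 3: A water (or ethanol) molecule (solvent) deprotonates a β-carbon; as the C–H bond breaks, those electrons form the new alkene π bond.
Total: 3 elementary steps.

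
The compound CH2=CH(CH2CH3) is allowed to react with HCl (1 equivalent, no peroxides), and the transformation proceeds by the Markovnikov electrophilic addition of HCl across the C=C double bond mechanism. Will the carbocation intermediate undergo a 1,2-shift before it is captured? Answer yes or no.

no

The first-formed carbocation is secondary.
No single 1,2-shift to an adjacent carbon would produce a more-substituted cation than the one already present, so no rearrangement occurs.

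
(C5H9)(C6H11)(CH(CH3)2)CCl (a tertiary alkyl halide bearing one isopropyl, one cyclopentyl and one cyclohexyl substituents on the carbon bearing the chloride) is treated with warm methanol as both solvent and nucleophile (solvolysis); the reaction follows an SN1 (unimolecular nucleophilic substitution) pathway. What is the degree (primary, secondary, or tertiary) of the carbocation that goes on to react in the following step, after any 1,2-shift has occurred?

tertiary

Step 1: Rate-determining heterolysis of the C–Cl bond gives Cl⁻ and a tertiary carbocation.
No single 1,2-shift to an adjacent carbon would give a more-substituted cation, so no rearrangement occurs.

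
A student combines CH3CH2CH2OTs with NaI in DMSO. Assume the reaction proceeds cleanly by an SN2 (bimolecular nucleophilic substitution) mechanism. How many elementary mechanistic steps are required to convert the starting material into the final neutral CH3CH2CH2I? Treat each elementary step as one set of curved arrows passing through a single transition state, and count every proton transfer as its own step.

Step 1: Backside attack by I⁻ on the carbon bearing the tosylate: the new C–I bond forms as the C–O bond breaks, with Walden inversion at carbon.
Total: 1 elementary step.

1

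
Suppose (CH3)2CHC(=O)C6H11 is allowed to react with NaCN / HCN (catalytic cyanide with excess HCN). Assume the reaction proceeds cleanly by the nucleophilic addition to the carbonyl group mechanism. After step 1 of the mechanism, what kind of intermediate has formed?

Step 1: Nucleophilic addition: CN⁻ adds to the carbonyl carbon, pushing the π(C=O) electron pair onto oxygen and giving a tetrahedral alkoxide.
After step 1 the species present is a tetrahedral alkoxide intermediate.

tetrahedral alkoxide intermediate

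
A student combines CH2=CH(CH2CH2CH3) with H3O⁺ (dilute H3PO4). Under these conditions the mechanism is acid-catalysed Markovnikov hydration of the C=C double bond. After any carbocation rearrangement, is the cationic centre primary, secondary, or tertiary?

secondary

Step 1: Protonation of the alkene by H3O⁺: the π bond acts as the nucleophile and picks up H⁺, giving the more stable (Markovnikov) secondary carbocation. H2O is released.
No single 1,2-shift to an adjacent carbon would give a more-substituted cation, so no rearrangement occurs.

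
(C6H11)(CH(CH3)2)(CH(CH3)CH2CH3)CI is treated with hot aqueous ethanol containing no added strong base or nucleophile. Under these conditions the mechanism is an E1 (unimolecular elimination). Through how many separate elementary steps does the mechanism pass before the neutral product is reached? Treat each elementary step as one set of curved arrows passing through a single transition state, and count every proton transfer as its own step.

2

Step 1: Ionisation: the C–I σ-bond cleaves heterolytically; both bonding electrons depart with I⁻, leaving a tertiary carbocation at the α-carbon.
(No 1,2-shift: no single shift to an adjacent carbon would give a more stable cation.)
Step 2: Loss of a β-proton to a water (or ethanol) molecule of the solvent: the C–H bonding pair collapses toward the cationic carbon to form the C=C π bond, yielding the alkene.
Total: 2 elementary steps.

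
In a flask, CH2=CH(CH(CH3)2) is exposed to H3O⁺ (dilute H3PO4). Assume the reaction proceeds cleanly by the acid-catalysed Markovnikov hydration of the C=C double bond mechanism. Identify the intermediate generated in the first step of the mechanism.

Step 1: Electrophilic addition begins with the π(C=C) electrons forming a bond to the proton of H3O⁺. Following Markovnikov's rule, the resulting cation is secondary. H2O is released.
After step 1 the species present is a secondary carbocation.

secondary carbocation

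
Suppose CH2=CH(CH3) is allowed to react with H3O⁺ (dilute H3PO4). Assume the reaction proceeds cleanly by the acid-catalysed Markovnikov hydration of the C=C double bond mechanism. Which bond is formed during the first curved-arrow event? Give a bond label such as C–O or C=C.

Step 1: Protonation of the alkene by H3O⁺: the π bond acts as the nucleophile and picks up H⁺, giving the more stable (Markovnikov) secondary carbocation. H2O is released.
The bond formed in this step is the C–H bond.

C–H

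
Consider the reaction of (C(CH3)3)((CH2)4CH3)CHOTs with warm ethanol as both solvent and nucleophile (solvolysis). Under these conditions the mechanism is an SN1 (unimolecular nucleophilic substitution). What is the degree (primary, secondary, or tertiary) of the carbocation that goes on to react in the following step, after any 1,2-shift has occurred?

tertiary

Step 1: Rate-determining heterolysis of the C–O bond gives TsO⁻ and a secondary carbocation.
Step 2: Carbocation rearrangement: a 1,2-methyl shift from the adjacent tert-butyl carbon converts the initially-formed secondary cation into the more stable tertiary cation.
The cation rearranges from secondary to tertiary via a 1,2-methyl shift from the adjacent tert-butyl carbon; the tertiary cation is what reacts next.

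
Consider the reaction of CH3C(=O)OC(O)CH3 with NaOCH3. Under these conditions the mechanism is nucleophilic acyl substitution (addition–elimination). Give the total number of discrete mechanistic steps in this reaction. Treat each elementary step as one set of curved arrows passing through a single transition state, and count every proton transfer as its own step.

2

Step 1: Nucleophilic addition of CH3O⁻ to the acyl carbon breaks the π(C=O) bond and yields a tetrahedral, anionic intermediate.
Step 2: An oxygen lone pair re-forms the C=O π bond as the C–O σ-bond breaks; CH3CO2⁻ is expelled.
Total: 2 elementary steps.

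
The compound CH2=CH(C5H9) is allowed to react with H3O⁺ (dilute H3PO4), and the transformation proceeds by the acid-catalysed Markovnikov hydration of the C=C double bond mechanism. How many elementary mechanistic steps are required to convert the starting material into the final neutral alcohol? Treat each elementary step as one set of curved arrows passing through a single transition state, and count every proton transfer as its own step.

4

Step 1: Protonation of the alkene by H3O⁺: the π bond acts as the nucleophile and picks up H⁺, giving the more stable (Markovnikov) secondary carbocation. H2O is released.
Step 2: Carbocation rearrangement: a 1,2-hydride shift from the adjacent cyclopentyl carbon converts the initially-formed secondary cation into the more stable tertiary cation.
Step 3: A lone pair on the oxygen of H2O attacks the carbocation, forming a C–O bond and an oxonium ion (a protonated alcohol).
Step 4: Proton transfer from the O–H of the oxonium ion to H2O completes the catalytic cycle and yields the alcohol.
Total: 4 elementary steps.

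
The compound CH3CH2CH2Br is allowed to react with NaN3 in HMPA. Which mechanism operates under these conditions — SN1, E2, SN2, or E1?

Conditions: a primary substrate with a strong nucleophile in the polar aprotic solvent HMPA.
These conditions are the textbook signature of the SN2 pathway.
An unhindered substrate with a strong nucleophile in a polar aprotic solvent favours one-step backside displacement.

SN2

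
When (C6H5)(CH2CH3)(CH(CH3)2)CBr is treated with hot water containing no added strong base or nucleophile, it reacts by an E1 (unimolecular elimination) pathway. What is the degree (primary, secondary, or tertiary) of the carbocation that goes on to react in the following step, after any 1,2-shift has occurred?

tertiary

Step 1: Rate-determining heterolysis of the C–Br bond gives Br⁻ and a tertiary carbocation.
No single 1,2-shift to an adjacent carbon would give a more-substituted cation, so no rearrangement occurs.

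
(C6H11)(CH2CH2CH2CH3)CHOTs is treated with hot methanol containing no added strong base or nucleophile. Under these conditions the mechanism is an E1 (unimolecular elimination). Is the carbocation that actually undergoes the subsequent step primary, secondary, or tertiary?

tertiary

Step 1: Unassisted departure of TsO⁻ (taking the C–O bonding pair) generates a secondary carbocation.
Step 2: A 1,2-hydride shift from the adjacent cyclohexyl carbon moves the positive charge from the secondary centre to an adjacent carbon, generating a more stable tertiary carbocation.
The cation rearranges from secondary to tertiary via a 1,2-hydride shift from the adjacent cyclohexyl carbon; the tertiary cation is what reacts next.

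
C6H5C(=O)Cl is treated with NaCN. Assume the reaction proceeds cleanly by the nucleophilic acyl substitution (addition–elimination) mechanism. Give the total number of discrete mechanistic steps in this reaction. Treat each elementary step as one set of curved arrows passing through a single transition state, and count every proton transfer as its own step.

Step 1: CN⁻ adds to the carbonyl carbon; the C=O π electrons shift onto oxygen and a tetrahedral alkoxide intermediate forms.
Step 2: An oxygen lone pair re-forms the C=O π bond as the C–Cl σ-bond breaks; Cl⁻ is expelled.
Total: 2 elementary steps.

2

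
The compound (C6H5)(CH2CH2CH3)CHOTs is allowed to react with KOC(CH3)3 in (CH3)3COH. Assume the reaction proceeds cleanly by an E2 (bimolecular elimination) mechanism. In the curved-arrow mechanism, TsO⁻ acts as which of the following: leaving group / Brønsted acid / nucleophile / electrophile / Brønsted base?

Step 1: The strong base (CH3)3CO⁻ removes a β-hydrogen; in the same concerted event the electrons of the breaking C–H bond form the new π(C=C) bond and the C–O σ-bond breaks, expelling TsO⁻. Anti-periplanar geometry; one transition state.
TsO⁻ departs with both electrons of the breaking σ-bond — that is the definition of a leaving group.

leaving group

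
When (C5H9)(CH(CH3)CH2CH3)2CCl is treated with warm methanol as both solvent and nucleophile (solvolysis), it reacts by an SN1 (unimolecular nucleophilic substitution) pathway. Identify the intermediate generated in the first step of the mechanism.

tertiary carbocation

Step 1: Unassisted departure of Cl⁻ (taking the C–Cl bonding pair) generates a tertiary carbocation.
After step 1 the species present is a tertiary carbocation.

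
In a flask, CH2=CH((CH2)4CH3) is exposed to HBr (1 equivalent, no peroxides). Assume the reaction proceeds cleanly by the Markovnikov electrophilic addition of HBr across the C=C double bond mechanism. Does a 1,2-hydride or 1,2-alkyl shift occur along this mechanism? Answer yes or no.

no

The first-formed carbocation is secondary.
No single 1,2-shift to an adjacent carbon would produce a more-substituted cation than the one already present, so no rearrangement occurs.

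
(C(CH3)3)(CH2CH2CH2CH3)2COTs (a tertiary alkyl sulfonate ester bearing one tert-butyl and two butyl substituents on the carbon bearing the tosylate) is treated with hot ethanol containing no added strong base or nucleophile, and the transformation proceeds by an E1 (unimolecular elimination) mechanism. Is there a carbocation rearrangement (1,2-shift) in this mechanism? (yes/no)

The first-formed carbocation is tertiary.
No single 1,2-shift to an adjacent carbon would produce a more-substituted cation than the one already present, so no rearrangement occurs.

no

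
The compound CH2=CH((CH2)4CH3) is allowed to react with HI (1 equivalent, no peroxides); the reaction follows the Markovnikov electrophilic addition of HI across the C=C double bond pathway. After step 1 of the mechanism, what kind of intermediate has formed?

secondary carbocation

Step 1: Electrophilic addition begins with the π(C=C) electrons forming a bond to the proton of HI. Following Markovnikov's rule, the resulting cation is secondary. The H–I bond breaks heterolytically, releasing I⁻.
After step 1 the species present is a secondary carbocation.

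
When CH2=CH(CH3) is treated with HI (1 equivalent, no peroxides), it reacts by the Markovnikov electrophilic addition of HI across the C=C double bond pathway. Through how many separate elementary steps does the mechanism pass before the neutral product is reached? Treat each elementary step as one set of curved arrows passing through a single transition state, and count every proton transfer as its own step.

2

Step 1: Electrophilic addition begins with the π(C=C) electrons forming a bond to the proton of HI. Following Markovnikov's rule, the resulting cation is secondary. The H–I bond breaks heterolytically, releasing I⁻.
(No 1,2-shift: no single shift to an adjacent carbon would give a more stable cation.)
Step 2: Nucleophilic attack by I⁻ on the carbocation completes the addition, giving R–I.
Total: 2 elementary steps.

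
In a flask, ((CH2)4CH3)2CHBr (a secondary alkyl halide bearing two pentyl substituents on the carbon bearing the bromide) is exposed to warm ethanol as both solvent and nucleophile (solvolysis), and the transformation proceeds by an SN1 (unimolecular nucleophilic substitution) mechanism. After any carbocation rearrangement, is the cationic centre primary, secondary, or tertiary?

Step 1: Rate-determining heterolysis of the C–Br bond gives Br⁻ and a secondary carbocation.
No single 1,2-shift to an adjacent carbon would give a more-substituted cation, so no rearrangement occurs.

secondary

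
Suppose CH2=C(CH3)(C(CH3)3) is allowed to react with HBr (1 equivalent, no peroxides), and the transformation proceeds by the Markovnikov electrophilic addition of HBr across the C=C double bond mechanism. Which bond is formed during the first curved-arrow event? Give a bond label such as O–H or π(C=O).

C–H

Step 1: The π electrons of the C=C bond attack a proton of HBr; Markovnikov addition places the new C–H on the less-substituted alkene carbon, so the positive charge ends up on the more-substituted carbon — a tertiary carbocation. The H–Br bond breaks heterolytically, releasing Br⁻.
The bond formed in this step is the C–H bond.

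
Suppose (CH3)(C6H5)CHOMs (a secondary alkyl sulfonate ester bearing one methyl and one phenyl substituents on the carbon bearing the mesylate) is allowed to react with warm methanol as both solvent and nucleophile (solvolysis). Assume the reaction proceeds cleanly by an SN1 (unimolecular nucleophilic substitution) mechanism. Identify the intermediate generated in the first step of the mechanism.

secondary carbocation

Step 1: Ionisation: the C–O σ-bond cleaves heterolytically; both bonding electrons depart with MsO⁻, leaving a secondary carbocation at the α-carbon.
After step 1 the species present is a secondary carbocation.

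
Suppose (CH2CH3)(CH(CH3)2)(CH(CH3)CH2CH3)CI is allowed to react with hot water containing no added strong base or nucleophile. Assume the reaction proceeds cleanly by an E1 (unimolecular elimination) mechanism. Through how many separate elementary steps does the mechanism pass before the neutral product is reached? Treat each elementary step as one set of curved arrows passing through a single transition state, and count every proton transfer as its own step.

Step 1: The C–I bond breaks with both electrons going to the iodide; I⁻ leaves and a tertiary carbocation remains.
(No 1,2-shift: no single shift to an adjacent carbon would give a more stable cation.)
Step 2: A weak base (a water molecule from the solvent) removes a proton from a carbon adjacent to the cationic centre; the electrons of that C–H bond become the new π(C=C) bond, giving the alkene.
Total: 2 elementary steps.

2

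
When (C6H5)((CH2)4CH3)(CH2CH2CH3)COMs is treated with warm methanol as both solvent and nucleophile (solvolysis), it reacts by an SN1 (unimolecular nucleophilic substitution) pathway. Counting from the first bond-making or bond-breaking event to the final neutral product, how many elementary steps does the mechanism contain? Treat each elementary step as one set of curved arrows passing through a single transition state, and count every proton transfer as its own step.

Step 1: The C–O bond breaks with both electrons going to the mesylate; MsO⁻ leaves and a tertiary carbocation remains.
(No 1,2-shift: no single shift to an adjacent carbon would give a more stable cation.)
Step 2: Nucleophilic capture: the oxygen of CH3OH bonds to the cationic carbon, producing an oxonium-ion intermediate.
Step 3: Deprotonation of the oxonium oxygen by solvent methanol yields the neutral ether.
Total: 3 elementary steps.

3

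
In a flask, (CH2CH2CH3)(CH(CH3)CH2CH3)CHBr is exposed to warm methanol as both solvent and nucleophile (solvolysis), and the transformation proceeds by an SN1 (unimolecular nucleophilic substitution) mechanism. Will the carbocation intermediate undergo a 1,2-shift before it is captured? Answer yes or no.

yes

The first-formed carbocation is secondary.
The adjacent sec-butyl carbon already bears 2 other carbon substituents and has a hydrogen to migrate; after a 1,2-hydride shift from that carbon the positive charge sits on a tertiary centre.
Tertiary is more stable than secondary, so the shift occurs.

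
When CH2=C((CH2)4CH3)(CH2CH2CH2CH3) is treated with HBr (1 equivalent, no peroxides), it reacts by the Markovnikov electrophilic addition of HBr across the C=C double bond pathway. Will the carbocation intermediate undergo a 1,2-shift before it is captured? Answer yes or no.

no

The first-formed carbocation is tertiary.
No single 1,2-shift to an adjacent carbon would produce a more-substituted cation than the one already present, so no rearrangement occurs.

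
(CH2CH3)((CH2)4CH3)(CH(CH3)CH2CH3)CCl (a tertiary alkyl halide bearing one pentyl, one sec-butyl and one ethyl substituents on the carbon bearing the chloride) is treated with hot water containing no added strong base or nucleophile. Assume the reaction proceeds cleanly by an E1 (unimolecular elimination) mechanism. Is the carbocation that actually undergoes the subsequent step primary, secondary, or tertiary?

tertiary

Step 1: Rate-determining heterolysis of the C–Cl bond gives Cl⁻ and a tertiary carbocation.
No single 1,2-shift to an adjacent carbon would give a more-substituted cation, so no rearrangement occurs.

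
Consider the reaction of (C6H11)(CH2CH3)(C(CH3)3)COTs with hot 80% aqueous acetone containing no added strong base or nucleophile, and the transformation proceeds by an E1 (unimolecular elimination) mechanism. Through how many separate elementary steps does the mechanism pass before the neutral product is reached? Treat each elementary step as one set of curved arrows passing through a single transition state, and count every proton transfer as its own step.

2

Step 1: The C–O bond breaks with both electrons going to the tosylate; TsO⁻ leaves and a tertiary carbocation remains.
(No 1,2-shift: no single shift to an adjacent carbon would give a more stable cation.)
Step 2: Loss of a β-proton to a water molecule of the solvent: the C–H bonding pair collapses toward the cationic carbon to form the C=C π bond, yielding the alkene.
Total: 2 elementary steps.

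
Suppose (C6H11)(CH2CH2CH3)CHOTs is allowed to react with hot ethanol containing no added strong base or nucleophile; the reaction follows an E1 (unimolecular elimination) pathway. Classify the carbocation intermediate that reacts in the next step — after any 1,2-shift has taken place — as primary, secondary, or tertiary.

tertiary

Step 1: Ionisation: the C–O σ-bond cleaves heterolytically; both bonding electrons depart with TsO⁻, leaving a secondary carbocation at the α-carbon.
Step 2: A 1,2-hydride shift from the adjacent cyclohexyl carbon moves the positive charge from the secondary centre to an adjacent carbon, generating a more stable tertiary carbocation.
The cation rearranges from secondary to tertiary via a 1,2-hydride shift from the adjacent cyclohexyl carbon; the tertiary cation is what reacts next.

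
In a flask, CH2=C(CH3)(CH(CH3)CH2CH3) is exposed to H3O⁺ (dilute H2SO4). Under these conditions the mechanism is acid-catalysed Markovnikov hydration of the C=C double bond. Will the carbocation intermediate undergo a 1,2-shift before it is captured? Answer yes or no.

The first-formed carbocation is tertiary.
No single 1,2-shift to an adjacent carbon would produce a more-substituted cation than the one already present, so no rearrangement occurs.

no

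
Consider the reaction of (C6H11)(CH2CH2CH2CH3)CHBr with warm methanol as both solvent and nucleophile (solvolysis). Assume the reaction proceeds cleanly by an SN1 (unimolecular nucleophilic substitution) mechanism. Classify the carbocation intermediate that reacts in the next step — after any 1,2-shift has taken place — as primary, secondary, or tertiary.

Step 1: Rate-determining heterolysis of the C–Br bond gives Br⁻ and a secondary carbocation.
Step 2: A 1,2-hydride shift from the adjacent cyclohexyl carbon moves the positive charge from the secondary centre to an adjacent carbon, generating a more stable tertiary carbocation.
The cation rearranges from secondary to tertiary via a 1,2-hydride shift from the adjacent cyclohexyl carbon; the tertiary cation is what reacts next.

tertiary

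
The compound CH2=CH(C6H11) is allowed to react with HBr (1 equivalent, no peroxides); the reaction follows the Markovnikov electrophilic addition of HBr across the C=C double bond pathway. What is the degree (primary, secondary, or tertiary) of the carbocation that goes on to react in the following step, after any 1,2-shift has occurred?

tertiary

Step 1: Protonation of the alkene by HBr: the π bond acts as the nucleophile and picks up H⁺, giving the more stable (Markovnikov) secondary carbocation. The H–Br bond breaks heterolytically, releasing Br⁻.
Step 2: A 1,2-hydride shift from the adjacent cyclohexyl carbon moves the positive charge from the secondary centre to an adjacent carbon, generating a more stable tertiary carbocation.
The cation rearranges from secondary to tertiary via a 1,2-hydride shift from the adjacent cyclohexyl carbon; the tertiary cation is what reacts next.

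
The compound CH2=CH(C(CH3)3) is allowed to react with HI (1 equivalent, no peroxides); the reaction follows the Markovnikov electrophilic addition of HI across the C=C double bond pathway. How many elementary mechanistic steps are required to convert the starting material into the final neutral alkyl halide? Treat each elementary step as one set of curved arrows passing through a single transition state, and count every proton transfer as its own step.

Step 1: Electrophilic addition begins with the π(C=C) electrons forming a bond to the proton of HI. Following Markovnikov's rule, the resulting cation is secondary. The H–I bond breaks heterolytically, releasing I⁻.
Step 2: A methyl group with its bonding pair migrates from the adjacent tert-butyl carbon to the cationic centre — a 1,2-methyl shift — upgrading the secondary cation to a tertiary one.
Step 3: The I⁻ anion donates a lone pair to the carbocation, forming the new C–I σ-bond and giving the neutral alkyl halide.
Total: 3 elementary steps.

3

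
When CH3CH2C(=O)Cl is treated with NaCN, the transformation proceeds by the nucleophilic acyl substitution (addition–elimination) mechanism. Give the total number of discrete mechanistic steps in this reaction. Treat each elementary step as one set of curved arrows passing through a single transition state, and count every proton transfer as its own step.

2

Step 1: A lone pair on the C of CN⁻ attacks the electrophilic acyl carbon; the π(C=O) electrons move onto oxygen, giving a tetrahedral intermediate.
Step 2: Collapse of the tetrahedral intermediate: the alkoxide oxygen pushes its lone pair back to re-form C=O while Cl⁻ leaves.
Total: 2 elementary steps.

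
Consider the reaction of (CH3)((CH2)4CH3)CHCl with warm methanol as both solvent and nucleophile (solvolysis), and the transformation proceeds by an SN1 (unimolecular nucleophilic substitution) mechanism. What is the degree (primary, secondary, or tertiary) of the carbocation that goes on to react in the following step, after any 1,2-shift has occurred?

secondary

Step 1: The C–Cl bond breaks with both electrons going to the chloride; Cl⁻ leaves and a secondary carbocation remains.
No single 1,2-shift to an adjacent carbon would give a more-substituted cation, so no rearrangement occurs.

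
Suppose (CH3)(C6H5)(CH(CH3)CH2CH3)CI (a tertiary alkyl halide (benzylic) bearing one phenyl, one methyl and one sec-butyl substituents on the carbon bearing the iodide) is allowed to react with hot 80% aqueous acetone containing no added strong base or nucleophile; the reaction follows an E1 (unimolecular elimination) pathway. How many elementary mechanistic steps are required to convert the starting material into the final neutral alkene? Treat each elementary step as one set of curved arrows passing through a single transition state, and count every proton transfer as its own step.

2

Step 1: Unassisted departure of I⁻ (taking the C–I bonding pair) generates a tertiary carbocation.
(No 1,2-shift: no single shift to an adjacent carbon would give a more stable cation.)
Step 2: A water molecule (solvent) deprotonates a β-carbon; as the C–H bond breaks, those electrons form the new alkene π bond.
Total: 2 elementary steps.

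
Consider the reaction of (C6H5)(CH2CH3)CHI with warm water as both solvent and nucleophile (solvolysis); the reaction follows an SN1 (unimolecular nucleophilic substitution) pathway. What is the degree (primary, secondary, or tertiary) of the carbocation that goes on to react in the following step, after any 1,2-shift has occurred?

Step 1: Ionisation: the C–I σ-bond cleaves heterolytically; both bonding electrons depart with I⁻, leaving a secondary carbocation at the α-carbon.
No single 1,2-shift to an adjacent carbon would give a more-substituted cation, so no rearrangement occurs.

secondary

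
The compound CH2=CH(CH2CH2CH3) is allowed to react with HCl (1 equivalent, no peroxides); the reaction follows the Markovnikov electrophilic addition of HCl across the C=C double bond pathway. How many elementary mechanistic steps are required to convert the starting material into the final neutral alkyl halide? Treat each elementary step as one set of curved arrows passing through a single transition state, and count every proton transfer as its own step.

Step 1: Electrophilic addition begins with the π(C=C) electrons forming a bond to the proton of HCl. Following Markovnikov's rule, the resulting cation is secondary. The H–Cl bond breaks heterolytically, releasing Cl⁻.
(No 1,2-shift: no single shift to an adjacent carbon would give a more stable cation.)
Step 2: Nucleophilic attack by Cl⁻ on the carbocation completes the addition, giving R–Cl.
Total: 2 elementary steps.

2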